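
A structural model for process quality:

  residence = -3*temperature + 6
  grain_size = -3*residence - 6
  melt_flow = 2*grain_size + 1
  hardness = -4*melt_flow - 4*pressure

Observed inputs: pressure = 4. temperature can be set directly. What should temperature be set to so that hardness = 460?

temperature = -4

Substituting into the grain_size equation gives grain_size = 9*temperature - 24.
Substituting into the melt_flow equation gives melt_flow = 18*temperature - 47.
Substituting into the hardness equation gives hardness = -72*temperature + 172.
Solve -72*temperature + 172 = 460: temperature = (460 - 172) / -72 = -4.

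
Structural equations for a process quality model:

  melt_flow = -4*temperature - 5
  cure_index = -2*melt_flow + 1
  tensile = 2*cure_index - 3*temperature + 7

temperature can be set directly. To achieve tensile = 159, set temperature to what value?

temperature = 10

Substituting into the cure_index equation gives cure_index = 8*temperature + 11.
Substituting into the tensile equation gives tensile = 13*temperature + 29.
Solve 13*temperature + 29 = 159: temperature = (159 - 29) / 13 = 10.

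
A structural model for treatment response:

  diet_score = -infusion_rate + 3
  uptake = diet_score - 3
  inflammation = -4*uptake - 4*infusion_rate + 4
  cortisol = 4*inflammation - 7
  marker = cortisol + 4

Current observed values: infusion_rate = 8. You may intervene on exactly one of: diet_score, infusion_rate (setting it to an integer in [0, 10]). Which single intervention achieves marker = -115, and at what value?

Intervening on diet_score: with other inputs at their observed values, marker = -16*diet_score - 67. Solving for -115 gives diet_score = 3, within [0, 10].
Intervening on infusion_rate: the paths from infusion_rate to marker cancel (net effect zero), leaving marker = 13; -115 is unreachable this way.

set diet_score = 3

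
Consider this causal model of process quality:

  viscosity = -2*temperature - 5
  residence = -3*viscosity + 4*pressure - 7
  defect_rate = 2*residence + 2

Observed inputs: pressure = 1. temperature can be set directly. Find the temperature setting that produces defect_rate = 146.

temperature = 10

Substituting into the residence equation gives residence = 6*temperature + 12.
So defect_rate = 12*temperature + 26.
Solve 12*temperature + 26 = 146: temperature = (146 - 26) / 12 = 10.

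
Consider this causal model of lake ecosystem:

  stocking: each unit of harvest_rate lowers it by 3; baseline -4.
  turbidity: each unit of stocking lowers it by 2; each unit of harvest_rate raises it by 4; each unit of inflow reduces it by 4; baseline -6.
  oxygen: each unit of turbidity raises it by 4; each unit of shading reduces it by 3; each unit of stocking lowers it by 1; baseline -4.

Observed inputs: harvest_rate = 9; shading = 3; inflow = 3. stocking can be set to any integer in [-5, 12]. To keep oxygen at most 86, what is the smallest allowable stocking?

Intervening on stocking fixes its value directly, overriding its dependence on harvest_rate.
Substituting into the turbidity equation gives turbidity = -2*stocking + 18.
Substituting into the oxygen equation gives oxygen = -9*stocking + 59.
Require -9*stocking + 59 ≤ 86, so stocking ≥ -3.
The smallest integer in [-5, 12] satisfying this is -3.

stocking = -3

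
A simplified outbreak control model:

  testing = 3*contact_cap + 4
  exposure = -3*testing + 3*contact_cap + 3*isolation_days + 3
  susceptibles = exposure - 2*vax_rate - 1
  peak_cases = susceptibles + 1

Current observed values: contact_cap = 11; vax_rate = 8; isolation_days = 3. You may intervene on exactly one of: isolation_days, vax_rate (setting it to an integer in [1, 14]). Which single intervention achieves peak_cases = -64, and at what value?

Intervening on isolation_days: with other inputs at their observed values, peak_cases = 3*isolation_days - 91. Solving for -64 gives isolation_days = 9, within [1, 14].
Intervening on vax_rate: peak_cases = -2*vax_rate - 66. Reaching -64 requires vax_rate = -1, outside [1, 14].

set isolation_days = 9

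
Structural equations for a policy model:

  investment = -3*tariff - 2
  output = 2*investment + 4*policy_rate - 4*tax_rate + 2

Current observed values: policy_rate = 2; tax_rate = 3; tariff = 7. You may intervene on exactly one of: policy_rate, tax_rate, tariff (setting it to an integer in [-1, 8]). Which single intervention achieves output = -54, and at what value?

Intervening on policy_rate: output = 4*policy_rate - 56. Reaching -54 requires policy_rate = 1/2, not an integer.
Intervening on tax_rate: output = -4*tax_rate - 36. Reaching -54 requires tax_rate = 9/2, not an integer.
Intervening on tariff: with other inputs at their observed values, output = -6*tariff - 6. Solving for -54 gives tariff = 8, within [-1, 8].

set tariff = 8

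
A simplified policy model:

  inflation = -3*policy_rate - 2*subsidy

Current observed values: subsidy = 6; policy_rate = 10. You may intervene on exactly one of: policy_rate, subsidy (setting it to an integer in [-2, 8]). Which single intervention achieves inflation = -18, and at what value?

set policy_rate = 2

Intervening on policy_rate: with other inputs at their observed values, inflation = -3*policy_rate - 12. Solving for -18 gives policy_rate = 2, within [-2, 8].
Intervening on subsidy: inflation = -2*subsidy - 30. Reaching -18 requires subsidy = -6, outside [-2, 8].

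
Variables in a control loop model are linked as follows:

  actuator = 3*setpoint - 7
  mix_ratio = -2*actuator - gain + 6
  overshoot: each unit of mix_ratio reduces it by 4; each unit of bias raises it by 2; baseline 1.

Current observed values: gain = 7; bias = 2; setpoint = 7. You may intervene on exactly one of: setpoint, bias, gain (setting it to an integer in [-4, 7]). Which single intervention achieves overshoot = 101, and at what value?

Intervening on setpoint: overshoot = 24*setpoint - 47. Reaching 101 requires setpoint = 37/6, not an integer.
Intervening on bias: overshoot = 2*bias + 117. Reaching 101 requires bias = -8, outside [-4, 7].
Intervening on gain: with other inputs at their observed values, overshoot = 4*gain + 93. Solving for 101 gives gain = 2, within [-4, 7].

set gain = 2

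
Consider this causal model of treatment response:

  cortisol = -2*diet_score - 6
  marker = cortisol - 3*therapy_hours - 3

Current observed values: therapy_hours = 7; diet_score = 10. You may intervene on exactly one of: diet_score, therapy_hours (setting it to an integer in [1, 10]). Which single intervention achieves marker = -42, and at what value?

set diet_score = 6

Intervening on diet_score: with other inputs at their observed values, marker = -2*diet_score - 30. Solving for -42 gives diet_score = 6, within [1, 10].
Intervening on therapy_hours: marker = -3*therapy_hours - 29. Reaching -42 requires therapy_hours = 13/3, not an integer.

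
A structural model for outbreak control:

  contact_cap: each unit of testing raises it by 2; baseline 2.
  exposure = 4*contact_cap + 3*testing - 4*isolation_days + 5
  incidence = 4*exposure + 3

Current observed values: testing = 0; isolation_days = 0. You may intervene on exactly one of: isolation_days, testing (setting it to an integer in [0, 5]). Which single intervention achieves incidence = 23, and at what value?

set isolation_days = 2

Intervening on isolation_days: with other inputs at their observed values, incidence = -16*isolation_days + 55. Solving for 23 gives isolation_days = 2, within [0, 5].
Intervening on testing: incidence = 44*testing + 55. Reaching 23 requires testing = -8/11, not an integer.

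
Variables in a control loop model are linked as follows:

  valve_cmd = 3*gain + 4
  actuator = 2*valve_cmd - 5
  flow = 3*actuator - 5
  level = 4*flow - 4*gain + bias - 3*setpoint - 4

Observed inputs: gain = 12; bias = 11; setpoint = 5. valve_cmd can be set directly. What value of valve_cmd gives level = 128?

valve_cmd = 11

Intervening on valve_cmd fixes its value directly, overriding its dependence on gain.
Substituting into the flow equation gives flow = 6*valve_cmd - 20.
This gives level = 24*valve_cmd - 136.
Solve 24*valve_cmd - 136 = 128: valve_cmd = (128 + 136) / 24 = 11.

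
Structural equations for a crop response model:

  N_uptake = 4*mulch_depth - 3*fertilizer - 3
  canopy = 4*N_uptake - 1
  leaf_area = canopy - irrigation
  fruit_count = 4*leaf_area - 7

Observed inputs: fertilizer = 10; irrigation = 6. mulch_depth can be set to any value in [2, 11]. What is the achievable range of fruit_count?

-435 to 141

Substituting into the N_uptake equation gives N_uptake = 4*mulch_depth - 33.
Substituting into the canopy equation gives canopy = 16*mulch_depth - 133.
Substituting into the leaf_area equation gives leaf_area = 16*mulch_depth - 139.
Substituting into the fruit_count equation gives fruit_count = 64*mulch_depth - 563.
Linear in mulch_depth, so extremes are at the endpoints: mulch_depth = 2 gives fruit_count = -435; mulch_depth = 11 gives fruit_count = 141.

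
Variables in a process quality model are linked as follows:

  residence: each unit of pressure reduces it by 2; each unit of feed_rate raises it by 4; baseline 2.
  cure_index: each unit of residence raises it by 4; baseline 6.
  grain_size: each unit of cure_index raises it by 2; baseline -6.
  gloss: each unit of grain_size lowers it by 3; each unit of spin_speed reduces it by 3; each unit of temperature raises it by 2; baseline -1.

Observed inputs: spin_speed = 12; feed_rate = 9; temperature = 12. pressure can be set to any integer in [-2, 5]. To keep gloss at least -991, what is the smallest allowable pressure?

Substituting into the residence equation gives residence = -2*pressure + 38.
This gives cure_index = -8*pressure + 158.
Substituting into the grain_size equation gives grain_size = -16*pressure + 310.
gloss becomes 48*pressure - 943.
Require 48*pressure - 943 ≥ -991, so pressure ≥ -1.
The smallest integer in [-2, 5] satisfying this is -1.

pressure = -1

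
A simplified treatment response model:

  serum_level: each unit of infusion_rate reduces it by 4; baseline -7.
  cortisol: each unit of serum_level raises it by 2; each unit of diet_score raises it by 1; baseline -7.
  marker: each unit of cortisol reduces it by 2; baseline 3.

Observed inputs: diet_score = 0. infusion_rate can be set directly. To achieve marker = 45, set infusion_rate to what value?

Substituting into the cortisol equation gives cortisol = -8*infusion_rate - 21.
Substituting into the marker equation gives marker = 16*infusion_rate + 45.
Solve 16*infusion_rate + 45 = 45: infusion_rate = (45 - 45) / 16 = 0.

infusion_rate = 0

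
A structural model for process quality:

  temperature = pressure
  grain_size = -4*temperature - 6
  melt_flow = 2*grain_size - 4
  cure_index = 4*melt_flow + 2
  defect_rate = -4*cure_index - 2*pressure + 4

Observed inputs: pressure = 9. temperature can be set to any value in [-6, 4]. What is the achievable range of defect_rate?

Intervening on temperature fixes its value directly, overriding its dependence on pressure.
Substituting into the melt_flow equation gives melt_flow = -8*temperature - 16.
cure_index becomes -32*temperature - 62.
Substituting into the defect_rate equation gives defect_rate = 128*temperature + 234.
Linear in temperature, so extremes are at the endpoints: temperature = -6 gives defect_rate = -534; temperature = 4 gives defect_rate = 746.

-534 to 746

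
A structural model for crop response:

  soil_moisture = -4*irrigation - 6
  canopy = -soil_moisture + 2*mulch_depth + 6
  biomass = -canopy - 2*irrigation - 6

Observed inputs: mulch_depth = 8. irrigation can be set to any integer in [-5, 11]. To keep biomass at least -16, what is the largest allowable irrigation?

irrigation = -3

Substituting into the canopy equation gives canopy = 4*irrigation + 28.
Substituting into the biomass equation gives biomass = -6*irrigation - 34.
Require -6*irrigation - 34 ≥ -16, so irrigation ≤ -3.
The largest integer in [-5, 11] satisfying this is -3.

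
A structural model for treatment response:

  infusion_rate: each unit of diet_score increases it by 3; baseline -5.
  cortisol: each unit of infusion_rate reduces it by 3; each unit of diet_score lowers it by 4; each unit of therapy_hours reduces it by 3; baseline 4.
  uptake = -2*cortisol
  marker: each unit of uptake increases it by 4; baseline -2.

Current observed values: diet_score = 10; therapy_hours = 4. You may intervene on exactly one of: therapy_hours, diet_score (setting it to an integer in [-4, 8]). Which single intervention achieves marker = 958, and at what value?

set therapy_hours = 3

Intervening on therapy_hours: with other inputs at their observed values, marker = 24*therapy_hours + 886. Solving for 958 gives therapy_hours = 3, within [-4, 8].
Intervening on diet_score: marker = 104*diet_score - 58. Reaching 958 requires diet_score = 127/13, not an integer.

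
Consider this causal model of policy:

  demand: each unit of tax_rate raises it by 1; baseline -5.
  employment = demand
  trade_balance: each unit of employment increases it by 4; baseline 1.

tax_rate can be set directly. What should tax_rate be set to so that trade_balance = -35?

tax_rate = -4

Substituting into the employment equation gives employment = tax_rate - 5.
Substituting into the trade_balance equation gives trade_balance = 4*tax_rate - 19.
Solve 4*tax_rate - 19 = -35: tax_rate = (-35 + 19) / 4 = -4.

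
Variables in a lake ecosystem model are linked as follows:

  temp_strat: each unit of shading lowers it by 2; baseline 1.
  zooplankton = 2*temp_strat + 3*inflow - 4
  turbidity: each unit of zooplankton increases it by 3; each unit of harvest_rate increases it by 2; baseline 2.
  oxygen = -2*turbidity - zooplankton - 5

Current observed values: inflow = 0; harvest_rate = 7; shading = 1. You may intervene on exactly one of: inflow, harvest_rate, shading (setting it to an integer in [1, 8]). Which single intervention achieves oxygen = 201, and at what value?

Intervening on inflow: oxygen = -21*inflow + 5. Reaching 201 requires inflow = -28/3, not an integer.
Intervening on harvest_rate: oxygen = -4*harvest_rate + 33. Reaching 201 requires harvest_rate = -42, outside [1, 8].
Intervening on shading: with other inputs at their observed values, oxygen = 28*shading - 23. Solving for 201 gives shading = 8, within [1, 8].

set shading = 8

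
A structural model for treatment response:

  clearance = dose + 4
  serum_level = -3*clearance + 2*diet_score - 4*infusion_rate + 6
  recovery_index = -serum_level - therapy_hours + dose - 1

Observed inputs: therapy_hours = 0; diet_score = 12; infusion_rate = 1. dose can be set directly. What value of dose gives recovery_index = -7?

Substituting into the serum_level equation gives serum_level = -3*dose + 14.
So recovery_index = 4*dose - 15.
Solve 4*dose - 15 = -7: dose = (-7 + 15) / 4 = 2.

dose = 2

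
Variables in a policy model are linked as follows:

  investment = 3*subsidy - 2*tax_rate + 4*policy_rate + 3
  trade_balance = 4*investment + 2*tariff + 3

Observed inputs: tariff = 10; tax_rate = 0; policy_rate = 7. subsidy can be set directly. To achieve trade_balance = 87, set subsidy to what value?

subsidy = -5

Substituting into the investment equation gives investment = 3*subsidy + 31.
trade_balance becomes 12*subsidy + 147.
Solve 12*subsidy + 147 = 87: subsidy = (87 - 147) / 12 = -5.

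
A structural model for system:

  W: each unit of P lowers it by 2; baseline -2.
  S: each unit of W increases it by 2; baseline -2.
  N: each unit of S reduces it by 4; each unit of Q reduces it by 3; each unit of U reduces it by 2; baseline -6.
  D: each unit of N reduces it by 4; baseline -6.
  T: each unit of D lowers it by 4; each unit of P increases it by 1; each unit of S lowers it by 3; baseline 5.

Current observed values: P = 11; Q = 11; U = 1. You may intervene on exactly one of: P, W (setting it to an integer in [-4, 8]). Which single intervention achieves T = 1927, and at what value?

set P = 8

Intervening on P: with other inputs at their observed values, T = 269*P - 225. Solving for 1927 gives P = 8, within [-4, 8].
Intervening on W: T = -134*W - 482. Reaching 1927 requires W = -2409/134, not an integer.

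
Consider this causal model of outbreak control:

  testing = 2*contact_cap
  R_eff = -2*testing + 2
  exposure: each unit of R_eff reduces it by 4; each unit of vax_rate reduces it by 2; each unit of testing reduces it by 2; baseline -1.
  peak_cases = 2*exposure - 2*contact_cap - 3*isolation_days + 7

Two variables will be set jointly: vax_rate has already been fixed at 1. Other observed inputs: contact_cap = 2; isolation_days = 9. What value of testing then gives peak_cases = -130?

testing = -7

With vax_rate held at 1:
Intervening on testing fixes its value directly, overriding its dependence on contact_cap.
Substituting into the exposure equation gives exposure = 6*testing - 11.
Substituting into the peak_cases equation gives peak_cases = 12*testing - 46.
Solve 12*testing - 46 = -130: testing = (-130 + 46) / 12 = -7.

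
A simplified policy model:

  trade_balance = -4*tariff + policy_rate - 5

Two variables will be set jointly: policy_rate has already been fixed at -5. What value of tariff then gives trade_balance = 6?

tariff = -4

With policy_rate held at -5:
Substituting into the trade_balance equation gives trade_balance = -4*tariff - 10.
Solve -4*tariff - 10 = 6: tariff = (6 + 10) / -4 = -4.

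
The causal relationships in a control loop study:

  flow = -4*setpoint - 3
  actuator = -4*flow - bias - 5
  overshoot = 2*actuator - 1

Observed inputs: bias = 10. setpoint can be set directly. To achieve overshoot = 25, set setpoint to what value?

setpoint = 1

Substituting into the actuator equation gives actuator = 16*setpoint - 3.
So overshoot = 32*setpoint - 7.
Solve 32*setpoint - 7 = 25: setpoint = (25 + 7) / 32 = 1.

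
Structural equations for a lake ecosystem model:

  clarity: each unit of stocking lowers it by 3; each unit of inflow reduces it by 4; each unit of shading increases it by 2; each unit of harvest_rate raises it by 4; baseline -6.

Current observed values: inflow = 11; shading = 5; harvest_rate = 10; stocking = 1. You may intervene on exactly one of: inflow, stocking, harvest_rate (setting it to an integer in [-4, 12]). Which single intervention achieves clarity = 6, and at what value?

set stocking = -2

Intervening on inflow: clarity = -4*inflow + 41. Reaching 6 requires inflow = 35/4, not an integer.
Intervening on stocking: with other inputs at their observed values, clarity = -3*stocking. Solving for 6 gives stocking = -2, within [-4, 12].
Intervening on harvest_rate: clarity = 4*harvest_rate - 43. Reaching 6 requires harvest_rate = 49/4, not an integer.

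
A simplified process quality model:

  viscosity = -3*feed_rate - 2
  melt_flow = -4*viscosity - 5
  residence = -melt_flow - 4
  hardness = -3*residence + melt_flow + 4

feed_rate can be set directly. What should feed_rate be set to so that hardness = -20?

Substituting into the melt_flow equation gives melt_flow = 12*feed_rate + 3.
This gives residence = -12*feed_rate - 7.
hardness becomes 48*feed_rate + 28.
Solve 48*feed_rate + 28 = -20: feed_rate = (-20 - 28) / 48 = -1.

feed_rate = -1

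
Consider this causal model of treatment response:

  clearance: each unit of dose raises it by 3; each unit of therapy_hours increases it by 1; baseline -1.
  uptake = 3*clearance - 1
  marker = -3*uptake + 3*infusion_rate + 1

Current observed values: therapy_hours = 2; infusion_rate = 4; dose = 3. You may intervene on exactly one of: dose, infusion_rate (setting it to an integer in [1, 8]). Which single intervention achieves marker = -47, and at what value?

Intervening on dose: with other inputs at their observed values, marker = -27*dose + 7. Solving for -47 gives dose = 2, within [1, 8].
Intervening on infusion_rate: marker = 3*infusion_rate - 86. Reaching -47 requires infusion_rate = 13, outside [1, 8].

set dose = 2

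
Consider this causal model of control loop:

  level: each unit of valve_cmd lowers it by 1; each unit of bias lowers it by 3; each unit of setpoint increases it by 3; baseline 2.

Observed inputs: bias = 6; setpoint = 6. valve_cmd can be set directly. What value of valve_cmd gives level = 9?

valve_cmd = -7

Substituting into the level equation gives level = -valve_cmd + 2.
Solve -valve_cmd + 2 = 9: valve_cmd = (9 - 2) / -1 = -7.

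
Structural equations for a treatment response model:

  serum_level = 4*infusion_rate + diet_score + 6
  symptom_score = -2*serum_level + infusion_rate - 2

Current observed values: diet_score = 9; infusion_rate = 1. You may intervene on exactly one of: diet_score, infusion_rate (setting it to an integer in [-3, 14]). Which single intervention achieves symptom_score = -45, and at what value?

set diet_score = 12

Intervening on diet_score: with other inputs at their observed values, symptom_score = -2*diet_score - 21. Solving for -45 gives diet_score = 12, within [-3, 14].
Intervening on infusion_rate: symptom_score = -7*infusion_rate - 32. Reaching -45 requires infusion_rate = 13/7, not an integer.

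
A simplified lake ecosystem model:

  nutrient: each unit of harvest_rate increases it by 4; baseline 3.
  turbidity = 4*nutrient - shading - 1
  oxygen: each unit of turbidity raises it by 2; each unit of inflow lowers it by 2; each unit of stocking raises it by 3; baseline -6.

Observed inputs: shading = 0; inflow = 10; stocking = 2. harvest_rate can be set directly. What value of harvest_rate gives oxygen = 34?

Substituting into the turbidity equation gives turbidity = 16*harvest_rate + 11.
oxygen becomes 32*harvest_rate + 2.
Solve 32*harvest_rate + 2 = 34: harvest_rate = (34 - 2) / 32 = 1.

harvest_rate = 1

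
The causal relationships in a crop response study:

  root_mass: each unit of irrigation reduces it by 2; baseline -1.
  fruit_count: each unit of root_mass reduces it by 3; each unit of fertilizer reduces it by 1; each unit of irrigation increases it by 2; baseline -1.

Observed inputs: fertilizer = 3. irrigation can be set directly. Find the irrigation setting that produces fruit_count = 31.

irrigation = 4

Substituting into the fruit_count equation gives fruit_count = 8*irrigation - 1.
Solve 8*irrigation - 1 = 31: irrigation = (31 + 1) / 8 = 4.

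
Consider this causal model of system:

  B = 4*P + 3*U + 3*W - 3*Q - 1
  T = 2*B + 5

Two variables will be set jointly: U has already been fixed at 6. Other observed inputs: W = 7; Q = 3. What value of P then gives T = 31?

With U held at 6:
Substituting into the B equation gives B = 4*P + 29.
T becomes 8*P + 63.
Solve 8*P + 63 = 31: P = (31 - 63) / 8 = -4.

P = -4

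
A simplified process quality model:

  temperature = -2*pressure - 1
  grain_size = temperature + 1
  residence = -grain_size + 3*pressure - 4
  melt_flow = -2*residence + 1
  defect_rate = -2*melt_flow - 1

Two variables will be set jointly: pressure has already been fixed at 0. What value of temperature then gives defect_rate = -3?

With pressure held at 0:
Intervening on temperature fixes its value directly, overriding its dependence on pressure.
Substituting into the residence equation gives residence = -temperature - 5.
Substituting into the melt_flow equation gives melt_flow = 2*temperature + 11.
This gives defect_rate = -4*temperature - 23.
Solve -4*temperature - 23 = -3: temperature = (-3 + 23) / -4 = -5.

temperature = -5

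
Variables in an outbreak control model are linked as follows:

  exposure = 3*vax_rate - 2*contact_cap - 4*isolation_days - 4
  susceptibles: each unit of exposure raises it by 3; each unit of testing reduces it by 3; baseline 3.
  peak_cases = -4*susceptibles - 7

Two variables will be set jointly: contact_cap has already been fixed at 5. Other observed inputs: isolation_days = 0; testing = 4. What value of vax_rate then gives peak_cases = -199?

vax_rate = 11

With contact_cap held at 5:
Substituting into the exposure equation gives exposure = 3*vax_rate - 14.
This gives susceptibles = 9*vax_rate - 51.
peak_cases becomes -36*vax_rate + 197.
Solve -36*vax_rate + 197 = -199: vax_rate = (-199 - 197) / -36 = 11.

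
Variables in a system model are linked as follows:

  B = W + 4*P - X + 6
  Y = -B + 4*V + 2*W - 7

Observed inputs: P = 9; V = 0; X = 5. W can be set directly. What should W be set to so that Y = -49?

Substituting into the B equation gives B = W + 37.
Y becomes W - 44.
Solve W - 44 = -49: W = (-49 + 44) / 1 = -5.

W = -5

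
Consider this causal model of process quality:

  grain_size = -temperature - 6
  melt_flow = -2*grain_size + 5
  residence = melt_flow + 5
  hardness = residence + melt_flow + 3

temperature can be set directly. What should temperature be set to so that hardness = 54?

Substituting into the melt_flow equation gives melt_flow = 2*temperature + 17.
Substituting into the residence equation gives residence = 2*temperature + 22.
Substituting into the hardness equation gives hardness = 4*temperature + 42.
Solve 4*temperature + 42 = 54: temperature = (54 - 42) / 4 = 3.

temperature = 3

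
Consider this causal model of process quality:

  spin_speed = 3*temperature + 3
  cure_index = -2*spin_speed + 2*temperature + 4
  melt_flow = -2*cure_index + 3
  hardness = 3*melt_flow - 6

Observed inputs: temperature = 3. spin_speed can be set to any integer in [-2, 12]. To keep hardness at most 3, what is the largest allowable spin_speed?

spin_speed = 5

Intervening on spin_speed fixes its value directly, overriding its dependence on temperature.
Substituting into the cure_index equation gives cure_index = -2*spin_speed + 10.
Substituting into the melt_flow equation gives melt_flow = 4*spin_speed - 17.
So hardness = 12*spin_speed - 57.
Require 12*spin_speed - 57 ≤ 3, so spin_speed ≤ 5.
The largest integer in [-2, 12] satisfying this is 5.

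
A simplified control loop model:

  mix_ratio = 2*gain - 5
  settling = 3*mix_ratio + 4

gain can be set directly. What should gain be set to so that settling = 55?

Substituting into the settling equation gives settling = 6*gain - 11.
Solve 6*gain - 11 = 55: gain = (55 + 11) / 6 = 11.

gain = 11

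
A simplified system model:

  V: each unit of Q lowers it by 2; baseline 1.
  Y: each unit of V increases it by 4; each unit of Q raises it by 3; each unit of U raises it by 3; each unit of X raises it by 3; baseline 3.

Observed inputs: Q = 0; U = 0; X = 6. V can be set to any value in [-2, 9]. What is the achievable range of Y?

13 to 57

Intervening on V fixes its value directly, overriding its dependence on Q.
Substituting into the Y equation gives Y = 4*V + 21.
Linear in V, so extremes are at the endpoints: V = -2 gives Y = 13; V = 9 gives Y = 57.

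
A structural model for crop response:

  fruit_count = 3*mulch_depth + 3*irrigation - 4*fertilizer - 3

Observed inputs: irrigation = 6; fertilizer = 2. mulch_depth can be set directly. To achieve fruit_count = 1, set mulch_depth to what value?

mulch_depth = -2

Substituting into the fruit_count equation gives fruit_count = 3*mulch_depth + 7.
Solve 3*mulch_depth + 7 = 1: mulch_depth = (1 - 7) / 3 = -2.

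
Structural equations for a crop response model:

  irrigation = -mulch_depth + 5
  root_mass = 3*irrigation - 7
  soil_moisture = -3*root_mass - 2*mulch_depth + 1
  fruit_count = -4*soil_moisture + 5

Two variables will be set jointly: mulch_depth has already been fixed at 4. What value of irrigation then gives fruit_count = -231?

With mulch_depth held at 4:
Intervening on irrigation fixes its value directly, overriding its dependence on mulch_depth.
Substituting into the soil_moisture equation gives soil_moisture = -9*irrigation + 14.
Substituting into the fruit_count equation gives fruit_count = 36*irrigation - 51.
Solve 36*irrigation - 51 = -231: irrigation = (-231 + 51) / 36 = -5.

irrigation = -5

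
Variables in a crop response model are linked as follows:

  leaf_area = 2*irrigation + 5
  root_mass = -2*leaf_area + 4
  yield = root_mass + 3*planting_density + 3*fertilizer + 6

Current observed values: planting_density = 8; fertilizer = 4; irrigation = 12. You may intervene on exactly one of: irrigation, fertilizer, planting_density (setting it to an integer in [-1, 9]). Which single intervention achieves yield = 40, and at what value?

set irrigation = -1

Intervening on irrigation: with other inputs at their observed values, yield = -4*irrigation + 36. Solving for 40 gives irrigation = -1, within [-1, 9].
Intervening on fertilizer: yield = 3*fertilizer - 24. Reaching 40 requires fertilizer = 64/3, not an integer.
Intervening on planting_density: yield = 3*planting_density - 36. Reaching 40 requires planting_density = 76/3, not an integer.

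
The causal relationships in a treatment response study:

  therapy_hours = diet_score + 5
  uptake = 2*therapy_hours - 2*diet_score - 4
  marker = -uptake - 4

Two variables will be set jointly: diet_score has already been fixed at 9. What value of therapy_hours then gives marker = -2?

therapy_hours = 10

With diet_score held at 9:
Intervening on therapy_hours fixes its value directly, overriding its dependence on diet_score.
Substituting into the uptake equation gives uptake = 2*therapy_hours - 22.
This gives marker = -2*therapy_hours + 18.
Solve -2*therapy_hours + 18 = -2: therapy_hours = (-2 - 18) / -2 = 10.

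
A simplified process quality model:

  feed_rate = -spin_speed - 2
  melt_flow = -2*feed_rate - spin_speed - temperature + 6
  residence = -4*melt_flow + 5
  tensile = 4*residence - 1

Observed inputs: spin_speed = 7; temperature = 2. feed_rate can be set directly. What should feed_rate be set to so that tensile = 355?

Intervening on feed_rate fixes its value directly, overriding its dependence on spin_speed.
Substituting into the melt_flow equation gives melt_flow = -2*feed_rate - 3.
This gives residence = 8*feed_rate + 17.
Substituting into the tensile equation gives tensile = 32*feed_rate + 67.
Solve 32*feed_rate + 67 = 355: feed_rate = (355 - 67) / 32 = 9.

feed_rate = 9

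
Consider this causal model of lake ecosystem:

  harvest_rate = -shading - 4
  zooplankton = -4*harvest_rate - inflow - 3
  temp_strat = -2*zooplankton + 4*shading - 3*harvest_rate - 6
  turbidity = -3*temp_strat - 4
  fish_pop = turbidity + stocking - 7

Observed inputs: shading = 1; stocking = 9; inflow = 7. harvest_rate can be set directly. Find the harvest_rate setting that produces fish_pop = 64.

harvest_rate = -8

Intervening on harvest_rate fixes its value directly, overriding its dependence on shading.
Substituting into the zooplankton equation gives zooplankton = -4*harvest_rate - 10.
Substituting into the temp_strat equation gives temp_strat = 5*harvest_rate + 18.
turbidity becomes -15*harvest_rate - 58.
Substituting into the fish_pop equation gives fish_pop = -15*harvest_rate - 56.
Solve -15*harvest_rate - 56 = 64: harvest_rate = (64 + 56) / -15 = -8.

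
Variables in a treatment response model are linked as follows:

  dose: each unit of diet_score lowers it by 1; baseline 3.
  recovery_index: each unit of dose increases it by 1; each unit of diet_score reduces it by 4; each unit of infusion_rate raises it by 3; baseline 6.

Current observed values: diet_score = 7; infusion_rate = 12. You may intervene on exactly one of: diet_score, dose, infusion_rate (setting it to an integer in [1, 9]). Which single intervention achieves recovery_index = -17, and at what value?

Intervening on diet_score: recovery_index = -5*diet_score + 45. Reaching -17 requires diet_score = 62/5, not an integer.
Intervening on dose: recovery_index = dose + 14. Reaching -17 requires dose = -31, outside [1, 9].
Intervening on infusion_rate: with other inputs at their observed values, recovery_index = 3*infusion_rate - 26. Solving for -17 gives infusion_rate = 3, within [1, 9].

set infusion_rate = 3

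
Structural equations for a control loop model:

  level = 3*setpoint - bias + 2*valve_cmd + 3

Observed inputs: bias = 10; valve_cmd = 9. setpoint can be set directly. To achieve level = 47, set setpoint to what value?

Substituting into the level equation gives level = 3*setpoint + 11.
Solve 3*setpoint + 11 = 47: setpoint = (47 - 11) / 3 = 12.

setpoint = 12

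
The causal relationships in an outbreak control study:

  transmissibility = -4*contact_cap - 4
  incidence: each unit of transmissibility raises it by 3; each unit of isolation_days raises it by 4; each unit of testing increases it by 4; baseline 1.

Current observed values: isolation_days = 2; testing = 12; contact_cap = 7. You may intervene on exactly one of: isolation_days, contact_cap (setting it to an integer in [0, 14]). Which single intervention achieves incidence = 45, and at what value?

Intervening on isolation_days: incidence = 4*isolation_days - 47. Reaching 45 requires isolation_days = 23, outside [0, 14].
Intervening on contact_cap: with other inputs at their observed values, incidence = -12*contact_cap + 45. Solving for 45 gives contact_cap = 0, within [0, 14].

set contact_cap = 0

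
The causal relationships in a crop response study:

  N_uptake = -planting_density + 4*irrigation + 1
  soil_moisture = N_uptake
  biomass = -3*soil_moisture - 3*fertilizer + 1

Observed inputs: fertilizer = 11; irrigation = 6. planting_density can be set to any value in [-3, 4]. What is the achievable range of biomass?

-116 to -95

Substituting into the N_uptake equation gives N_uptake = -planting_density + 25.
Substituting into the soil_moisture equation gives soil_moisture = -planting_density + 25.
Substituting into the biomass equation gives biomass = 3*planting_density - 107.
Linear in planting_density, so extremes are at the endpoints: planting_density = -3 gives biomass = -116; planting_density = 4 gives biomass = -95.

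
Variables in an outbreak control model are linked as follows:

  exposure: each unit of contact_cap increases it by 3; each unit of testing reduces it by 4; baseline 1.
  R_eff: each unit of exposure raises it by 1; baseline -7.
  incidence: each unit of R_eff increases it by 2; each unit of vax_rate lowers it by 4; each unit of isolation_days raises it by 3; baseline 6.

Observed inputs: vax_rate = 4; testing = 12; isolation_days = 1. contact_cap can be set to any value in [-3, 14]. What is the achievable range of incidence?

Substituting into the exposure equation gives exposure = 3*contact_cap - 47.
Substituting into the R_eff equation gives R_eff = 3*contact_cap - 54.
Substituting into the incidence equation gives incidence = 6*contact_cap - 115.
Linear in contact_cap, so extremes are at the endpoints: contact_cap = -3 gives incidence = -133; contact_cap = 14 gives incidence = -31.

-133 to -31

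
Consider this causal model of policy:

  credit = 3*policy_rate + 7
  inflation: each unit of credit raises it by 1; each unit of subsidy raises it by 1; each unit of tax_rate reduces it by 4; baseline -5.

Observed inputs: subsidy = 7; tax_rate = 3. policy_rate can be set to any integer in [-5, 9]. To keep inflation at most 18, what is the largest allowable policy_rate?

Substituting into the inflation equation gives inflation = 3*policy_rate - 3.
Require 3*policy_rate - 3 ≤ 18, so policy_rate ≤ 7.
The largest integer in [-5, 9] satisfying this is 7.

policy_rate = 7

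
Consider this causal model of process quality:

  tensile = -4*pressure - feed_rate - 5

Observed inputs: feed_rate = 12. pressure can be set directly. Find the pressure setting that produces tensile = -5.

pressure = -3

Substituting into the tensile equation gives tensile = -4*pressure - 17.
Solve -4*pressure - 17 = -5: pressure = (-5 + 17) / -4 = -3.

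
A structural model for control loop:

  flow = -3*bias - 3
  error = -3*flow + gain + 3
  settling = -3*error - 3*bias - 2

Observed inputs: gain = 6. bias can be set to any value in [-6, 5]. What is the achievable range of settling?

-206 to 124

Substituting into the error equation gives error = 9*bias + 18.
So settling = -30*bias - 56.
Linear in bias, so extremes are at the endpoints: bias = -6 gives settling = 124; bias = 5 gives settling = -206.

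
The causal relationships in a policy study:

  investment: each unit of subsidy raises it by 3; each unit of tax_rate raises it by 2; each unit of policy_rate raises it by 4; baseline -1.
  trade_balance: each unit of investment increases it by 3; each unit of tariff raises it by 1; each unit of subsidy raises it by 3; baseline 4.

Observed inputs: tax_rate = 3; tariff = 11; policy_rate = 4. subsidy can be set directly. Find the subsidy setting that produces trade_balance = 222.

subsidy = 12

Substituting into the investment equation gives investment = 3*subsidy + 21.
trade_balance becomes 12*subsidy + 78.
Solve 12*subsidy + 78 = 222: subsidy = (222 - 78) / 12 = 12.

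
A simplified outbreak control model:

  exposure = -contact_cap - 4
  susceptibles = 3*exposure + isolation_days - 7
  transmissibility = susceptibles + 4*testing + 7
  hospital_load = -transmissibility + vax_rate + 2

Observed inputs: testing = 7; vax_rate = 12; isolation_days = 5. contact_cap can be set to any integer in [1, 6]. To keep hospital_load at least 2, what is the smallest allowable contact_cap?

contact_cap = 3

Substituting into the susceptibles equation gives susceptibles = -3*contact_cap - 14.
This gives transmissibility = -3*contact_cap + 21.
Substituting into the hospital_load equation gives hospital_load = 3*contact_cap - 7.
Require 3*contact_cap - 7 ≥ 2, so contact_cap ≥ 3.
The smallest integer in [1, 6] satisfying this is 3.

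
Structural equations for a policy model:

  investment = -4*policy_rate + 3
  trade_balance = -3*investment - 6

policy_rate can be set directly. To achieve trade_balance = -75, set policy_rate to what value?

policy_rate = -5

Substituting into the trade_balance equation gives trade_balance = 12*policy_rate - 15.
Solve 12*policy_rate - 15 = -75: policy_rate = (-75 + 15) / 12 = -5.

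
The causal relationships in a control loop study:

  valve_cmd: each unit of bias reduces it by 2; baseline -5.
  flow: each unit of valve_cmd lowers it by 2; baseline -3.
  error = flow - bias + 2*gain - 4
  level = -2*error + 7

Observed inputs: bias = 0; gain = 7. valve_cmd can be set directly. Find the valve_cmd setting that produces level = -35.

valve_cmd = -7

Intervening on valve_cmd fixes its value directly, overriding its dependence on bias.
Substituting into the error equation gives error = -2*valve_cmd + 7.
This gives level = 4*valve_cmd - 7.
Solve 4*valve_cmd - 7 = -35: valve_cmd = (-35 + 7) / 4 = -7.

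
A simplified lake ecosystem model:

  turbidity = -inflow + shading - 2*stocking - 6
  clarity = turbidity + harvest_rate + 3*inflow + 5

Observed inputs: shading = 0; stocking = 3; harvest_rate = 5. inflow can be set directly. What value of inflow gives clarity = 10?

inflow = 6

Substituting into the turbidity equation gives turbidity = -inflow - 12.
clarity becomes 2*inflow - 2.
Solve 2*inflow - 2 = 10: inflow = (10 + 2) / 2 = 6.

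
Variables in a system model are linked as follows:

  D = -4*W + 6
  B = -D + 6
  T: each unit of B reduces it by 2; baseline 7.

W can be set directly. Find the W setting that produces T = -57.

Substituting into the B equation gives B = 4*W.
T becomes -8*W + 7.
Solve -8*W + 7 = -57: W = (-57 - 7) / -8 = 8.

W = 8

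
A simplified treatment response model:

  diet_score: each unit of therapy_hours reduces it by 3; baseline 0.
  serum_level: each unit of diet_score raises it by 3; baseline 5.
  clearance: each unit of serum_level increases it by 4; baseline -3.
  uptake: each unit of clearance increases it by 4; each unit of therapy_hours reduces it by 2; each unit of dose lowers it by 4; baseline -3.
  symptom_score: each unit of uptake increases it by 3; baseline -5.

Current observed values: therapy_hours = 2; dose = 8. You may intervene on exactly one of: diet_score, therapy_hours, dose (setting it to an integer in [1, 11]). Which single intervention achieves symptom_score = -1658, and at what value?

Intervening on diet_score: symptom_score = 144*diet_score + 82. Reaching -1658 requires diet_score = -145/12, not an integer.
Intervening on therapy_hours: with other inputs at their observed values, symptom_score = -438*therapy_hours + 94. Solving for -1658 gives therapy_hours = 4, within [1, 11].
Intervening on dose: symptom_score = -12*dose - 686. Reaching -1658 requires dose = 81, outside [1, 11].

set therapy_hours = 4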